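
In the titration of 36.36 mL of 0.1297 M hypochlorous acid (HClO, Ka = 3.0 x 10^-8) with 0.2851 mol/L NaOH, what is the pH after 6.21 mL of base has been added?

Initial n(HClO) = 0.1297 x 0.03636 = 0.004716 mol.
n(NaOH) added = 0.2851 x 0.006210 = 0.001770 mol, converting that many moles of HClO to ClO-.
Remaining n(HClO) = 0.002945 mol; n(ClO-) = 0.001770 mol.
By Henderson-Hasselbalch, pH = pKa + log([A^-]/[HA]) = 7.52 + log(0.001770/0.002945) = 7.52 + (-0.22) = 7.30.

7.30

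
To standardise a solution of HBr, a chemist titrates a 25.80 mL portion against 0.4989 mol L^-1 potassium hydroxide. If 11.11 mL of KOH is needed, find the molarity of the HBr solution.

n(KOH) delivered = 0.4989 x 0.01111 = 0.005543 mol.
For a 1:1 reaction, n(HBr) = 0.005543 mol.
[HBr] = 0.005543 mol / 0.02580 L = 0.215 M.

0.215 M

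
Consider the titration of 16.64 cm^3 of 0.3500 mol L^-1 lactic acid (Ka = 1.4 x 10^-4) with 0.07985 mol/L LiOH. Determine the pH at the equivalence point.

n(HC3H5O3) = 0.3500 x 0.01664 = 0.005824 mol; V(LiOH) at equivalence = 0.005824/0.07985 = 0.07294 L.
At equivalence all the acid is converted to C3H5O3-; total volume = 0.01664 + 0.07294 = 0.08958 L, so [C3H5O3-] = 0.005824/0.08958 = 0.06502 M.
Kb = Kw/Ka = 1.0e-14 / 1.4 x 10^-4 = 7.14e-11.
[OH^-] = sqrt(Kb x [C3H5O3-]) = sqrt(7.14e-11 x 0.06502) = 2.16e-6 M.
pOH = 5.67, so pH = 14.00 - 5.67 = 8.33.

8.33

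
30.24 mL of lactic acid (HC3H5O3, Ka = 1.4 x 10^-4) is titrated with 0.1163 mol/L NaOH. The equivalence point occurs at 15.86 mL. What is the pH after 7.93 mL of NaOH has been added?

7.93 mL is exactly half the equivalence volume (15.86/2), i.e. the half-equivalence point.
There, n(HA) = n(A^-), so pH = pKa = -log(1.4 x 10^-4) = 3.85.

3.85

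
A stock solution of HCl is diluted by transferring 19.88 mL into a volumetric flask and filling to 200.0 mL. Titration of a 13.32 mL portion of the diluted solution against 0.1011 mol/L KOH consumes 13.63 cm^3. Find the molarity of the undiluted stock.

n(KOH) = 0.1011 x 0.01363 = 0.001378 mol.
n(HCl) in the aliquot = 0.001378 mol.
[diluted HCl] = 0.001378 / 0.01332 = 0.1035 M.
Dilution factor = 200.0/19.88 = 10.06, so [stock] = 0.1035 x 10.06 = 1.04 M.

1.04 M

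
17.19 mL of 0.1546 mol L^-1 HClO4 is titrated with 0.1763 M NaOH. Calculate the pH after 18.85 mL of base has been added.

n(acid) = 0.1546 x 0.01719 = 0.002658 mol; n(NaOH) added = 0.1763 x 0.01885 = 0.003323 mol.
Base is in excess by 0.003323 - 0.002658 = 0.0006657 mol in a total volume of 0.03604 L.
[OH^-] = 0.0006657/0.03604 = 0.01847 M, so pOH = 1.73 and pH = 14.00 - 1.73 = 12.27.

12.27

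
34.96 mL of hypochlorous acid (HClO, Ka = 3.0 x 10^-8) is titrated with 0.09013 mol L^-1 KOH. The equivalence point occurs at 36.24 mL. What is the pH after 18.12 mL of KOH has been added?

18.12 mL is exactly half the equivalence volume (36.24/2), i.e. the half-equivalence point.
There, n(HA) = n(A^-), so pH = pKa = -log(3.0 x 10^-8) = 7.52.

7.52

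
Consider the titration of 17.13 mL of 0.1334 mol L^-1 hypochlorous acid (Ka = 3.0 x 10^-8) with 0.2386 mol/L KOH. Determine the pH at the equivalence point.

n(HClO) = 0.1334 x 0.01713 = 0.002285 mol; V(KOH) at equivalence = 0.002285/0.2386 = 0.009577 L.
At equivalence all the acid is converted to ClO-; total volume = 0.01713 + 0.009577 = 0.02671 L, so [ClO-] = 0.002285/0.02671 = 0.08556 M.
Kb = Kw/Ka = 1.0e-14 / 3.0 x 10^-8 = 3.33e-7.
[OH^-] = sqrt(Kb x [ClO-]) = sqrt(3.33e-7 x 0.08556) = 0.000169 M.
pOH = 3.77, so pH = 14.00 - 3.77 = 10.23.

10.23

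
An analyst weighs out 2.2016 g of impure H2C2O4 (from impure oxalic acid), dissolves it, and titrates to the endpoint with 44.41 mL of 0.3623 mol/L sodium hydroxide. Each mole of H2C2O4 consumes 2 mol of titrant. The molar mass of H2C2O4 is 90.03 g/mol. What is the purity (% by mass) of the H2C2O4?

n(NaOH) = 0.3623 x 0.04441 = 0.01609 mol.
n(H2C2O4) = 0.01609 / 2 = 0.008045 mol.
mass of H2C2O4 = 0.008045 x 90.03 = 0.7243 g.
% purity = 0.7243 / 2.2016 x 100 = 32.9%.

32.9%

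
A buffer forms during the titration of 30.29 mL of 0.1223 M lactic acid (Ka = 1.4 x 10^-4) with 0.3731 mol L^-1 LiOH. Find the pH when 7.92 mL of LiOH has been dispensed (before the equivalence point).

Initial n(HC3H5O3) = 0.1223 x 0.03029 = 0.003704 mol.
n(LiOH) added = 0.3731 x 0.007920 = 0.002955 mol, converting that many moles of HC3H5O3 to C3H5O3-.
Remaining n(HC3H5O3) = 0.0007495 mol; n(C3H5O3-) = 0.002955 mol.
By Henderson-Hasselbalch, pH = pKa + log([A^-]/[HA]) = 3.85 + log(0.002955/0.0007495) = 3.85 + (+0.60) = 4.45.

4.45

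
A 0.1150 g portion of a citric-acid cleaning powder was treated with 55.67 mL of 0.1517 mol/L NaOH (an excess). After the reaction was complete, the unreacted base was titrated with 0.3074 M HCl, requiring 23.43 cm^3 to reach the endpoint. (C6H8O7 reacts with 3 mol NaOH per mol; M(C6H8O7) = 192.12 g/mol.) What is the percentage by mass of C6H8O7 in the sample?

Total n(NaOH) added = 0.1517 x 0.05567 = 0.008445 mol.
n(HCl) used = 0.3074 x 0.02343 = 0.007202 mol, which equals the excess n(NaOH).
So n(NaOH) consumed by the sample = 0.008445 - 0.007202 = 0.001243 mol.
n(C6H8O7) = 0.001243 / 3 = 0.0004143 mol.
mass C6H8O7 = 0.0004143 x 192.12 = 0.07959 g, so %C6H8O7 = 0.07959/0.1150 x 100 = 69.2%.

69.2%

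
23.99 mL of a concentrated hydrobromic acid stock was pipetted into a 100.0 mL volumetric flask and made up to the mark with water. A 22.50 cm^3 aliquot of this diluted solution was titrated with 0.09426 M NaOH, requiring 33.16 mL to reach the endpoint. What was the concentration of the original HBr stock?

0.579 M

n(NaOH) = 0.09426 x 0.03316 = 0.003126 mol.
n(HBr) in the aliquot = 0.003126 mol.
[diluted HBr] = 0.003126 / 0.02250 = 0.1389 M.
Dilution factor = 100.0/23.99 = 4.168, so [stock] = 0.1389 x 4.168 = 0.579 M.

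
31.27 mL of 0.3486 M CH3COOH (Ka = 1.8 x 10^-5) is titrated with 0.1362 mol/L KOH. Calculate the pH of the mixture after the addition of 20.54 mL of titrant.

Initial n(CH3COOH) = 0.3486 x 0.03127 = 0.01090 mol.
n(KOH) added = 0.1362 x 0.02054 = 0.002798 mol, converting that many moles of CH3COOH to CH3COO-.
Remaining n(CH3COOH) = 0.008103 mol; n(CH3COO-) = 0.002798 mol.
By Henderson-Hasselbalch, pH = pKa + log([A^-]/[HA]) = 4.74 + log(0.002798/0.008103) = 4.74 + (-0.46) = 4.28.

4.28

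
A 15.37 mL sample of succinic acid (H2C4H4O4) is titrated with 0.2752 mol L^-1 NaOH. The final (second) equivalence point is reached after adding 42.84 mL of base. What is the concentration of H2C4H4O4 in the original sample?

0.384 M

n(NaOH) = 0.2752 x 0.04284 = 0.01179 mol.
At the final (second) equivalence point, 2 mol OH^- react per mol H2C4H4O4, so n(H2C4H4O4) = 0.01179 / 2 = 0.005895 mol.
[H2C4H4O4] = 0.005895 / 0.01537 L = 0.384 M.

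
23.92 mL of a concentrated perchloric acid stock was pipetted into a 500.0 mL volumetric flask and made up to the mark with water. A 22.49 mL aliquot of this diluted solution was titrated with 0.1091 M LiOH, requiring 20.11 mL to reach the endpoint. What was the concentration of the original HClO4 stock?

2.04 M

n(LiOH) = 0.1091 x 0.02011 = 0.002194 mol.
n(HClO4) in the aliquot = 0.002194 mol.
[diluted HClO4] = 0.002194 / 0.02249 = 0.09755 M.
Dilution factor = 500.0/23.92 = 20.90, so [stock] = 0.09755 x 20.90 = 2.04 M.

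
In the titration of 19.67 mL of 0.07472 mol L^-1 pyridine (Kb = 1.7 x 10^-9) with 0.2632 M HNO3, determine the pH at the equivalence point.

n(C5H5N) = 0.07472 x 0.01967 = 0.001470 mol; V(HNO3) at equivalence = 0.001470/0.2632 = 0.005584 L.
At equivalence the base is fully converted to C5H5NH+; total volume = 0.02525 L, so [C5H5NH+] = 0.001470/0.02525 = 0.05820 M.
Ka(C5H5NH+) = Kw/Kb = 1.0e-14 / 1.7 x 10^-9 = 5.88e-6.
[H^+] = sqrt(Ka x [C5H5NH+]) = sqrt(5.88e-6 x 0.05820) = 0.000585 M.
pH = -log(0.000585) = 3.23.

3.23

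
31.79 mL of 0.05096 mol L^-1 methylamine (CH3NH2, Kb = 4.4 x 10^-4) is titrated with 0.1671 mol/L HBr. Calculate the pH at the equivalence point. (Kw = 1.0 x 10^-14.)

6.03

n(CH3NH2) = 0.05096 x 0.03179 = 0.001620 mol; V(HBr) at equivalence = 0.001620/0.1671 = 0.009695 L.
At equivalence the base is fully converted to CH3NH3+; total volume = 0.04148 L, so [CH3NH3+] = 0.001620/0.04148 = 0.03905 M.
Ka(CH3NH3+) = Kw/Kb = 1.0e-14 / 4.4 x 10^-4 = 2.27e-11.
[H^+] = sqrt(Ka x [CH3NH3+]) = sqrt(2.27e-11 x 0.03905) = 9.42e-7 M.
pH = -log(9.42e-7) = 6.03.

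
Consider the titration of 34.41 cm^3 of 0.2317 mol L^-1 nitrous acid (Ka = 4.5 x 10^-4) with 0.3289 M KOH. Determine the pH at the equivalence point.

8.24

n(HNO2) = 0.2317 x 0.03441 = 0.007973 mol; V(KOH) at equivalence = 0.007973/0.3289 = 0.02424 L.
At equivalence all the acid is converted to NO2-; total volume = 0.03441 + 0.02424 = 0.05865 L, so [NO2-] = 0.007973/0.05865 = 0.1359 M.
Kb = Kw/Ka = 1.0e-14 / 4.5 x 10^-4 = 2.22e-11.
[OH^-] = sqrt(Kb x [NO2-]) = sqrt(2.22e-11 x 0.1359) = 1.74e-6 M.
pOH = 5.76, so pH = 14.00 - 5.76 = 8.24.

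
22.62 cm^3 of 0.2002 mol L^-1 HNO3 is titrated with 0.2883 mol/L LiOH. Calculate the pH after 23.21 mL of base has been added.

n(acid) = 0.2002 x 0.02262 = 0.004529 mol; n(LiOH) added = 0.2883 x 0.02321 = 0.006691 mol.
Base is in excess by 0.006691 - 0.004529 = 0.002163 mol in a total volume of 0.04583 L.
[OH^-] = 0.002163/0.04583 = 0.04719 M, so pOH = 1.33 and pH = 14.00 - 1.33 = 12.67.

12.67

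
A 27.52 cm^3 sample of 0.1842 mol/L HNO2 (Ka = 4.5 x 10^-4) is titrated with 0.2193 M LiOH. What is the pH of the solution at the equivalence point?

n(HNO2) = 0.1842 x 0.02752 = 0.005069 mol; V(LiOH) at equivalence = 0.005069/0.2193 = 0.02312 L.
At equivalence all the acid is converted to NO2-; total volume = 0.02752 + 0.02312 = 0.05064 L, so [NO2-] = 0.005069/0.05064 = 0.1001 M.
Kb = Kw/Ka = 1.0e-14 / 4.5 x 10^-4 = 2.22e-11.
[OH^-] = sqrt(Kb x [NO2-]) = sqrt(2.22e-11 x 0.1001) = 1.49e-6 M.
pOH = 5.83, so pH = 14.00 - 5.83 = 8.17.

8.17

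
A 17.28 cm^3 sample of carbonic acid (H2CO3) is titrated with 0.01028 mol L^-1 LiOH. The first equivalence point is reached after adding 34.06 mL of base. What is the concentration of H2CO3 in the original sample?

n(LiOH) = 0.01028 x 0.03406 = 0.0003501 mol.
At the first equivalence point, 1 mol OH^- react per mol H2CO3, so n(H2CO3) = 0.0003501 / 1 = 0.0003501 mol.
[H2CO3] = 0.0003501 / 0.01728 L = 0.0203 M.

0.0203 M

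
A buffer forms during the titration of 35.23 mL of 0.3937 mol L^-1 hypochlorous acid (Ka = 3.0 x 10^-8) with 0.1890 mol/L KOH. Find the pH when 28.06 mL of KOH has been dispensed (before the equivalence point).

7.31

Initial n(HClO) = 0.3937 x 0.03523 = 0.01387 mol.
n(KOH) added = 0.1890 x 0.02806 = 0.005303 mol, converting that many moles of HClO to ClO-.
Remaining n(HClO) = 0.008567 mol; n(ClO-) = 0.005303 mol.
By Henderson-Hasselbalch, pH = pKa + log([A^-]/[HA]) = 7.52 + log(0.005303/0.008567) = 7.52 + (-0.21) = 7.31.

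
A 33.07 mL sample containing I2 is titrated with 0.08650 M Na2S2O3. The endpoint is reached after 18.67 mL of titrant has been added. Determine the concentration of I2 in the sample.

n(Na2S2O3) = 0.08650 x 0.01867 = 0.001615 mol.
From the balanced equation, 2 mol Na2S2O3 reacts with 1 mol I2, so n(I2) = 0.001615 x 1/2 = 0.0008075 mol.
[I2] = 0.0008075 / 0.03307 L = 0.0244 M.

0.0244 M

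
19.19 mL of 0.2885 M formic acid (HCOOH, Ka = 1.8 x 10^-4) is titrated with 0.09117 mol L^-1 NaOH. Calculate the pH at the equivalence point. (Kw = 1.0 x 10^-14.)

8.29

n(HCOOH) = 0.2885 x 0.01919 = 0.005536 mol; V(NaOH) at equivalence = 0.005536/0.09117 = 0.06073 L.
At equivalence all the acid is converted to HCOO-; total volume = 0.01919 + 0.06073 = 0.07992 L, so [HCOO-] = 0.005536/0.07992 = 0.06928 M.
Kb = Kw/Ka = 1.0e-14 / 1.8 x 10^-4 = 5.56e-11.
[OH^-] = sqrt(Kb x [HCOO-]) = sqrt(5.56e-11 x 0.06928) = 1.96e-6 M.
pOH = 5.71, so pH = 14.00 - 5.71 = 8.29.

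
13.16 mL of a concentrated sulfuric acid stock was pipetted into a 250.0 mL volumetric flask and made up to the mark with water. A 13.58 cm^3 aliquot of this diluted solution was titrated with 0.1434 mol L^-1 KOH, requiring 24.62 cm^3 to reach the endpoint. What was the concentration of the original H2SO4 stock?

2.47 M

n(KOH) = 0.1434 x 0.02462 = 0.003531 mol.
n(H2SO4) in the aliquot = 0.003531 x 1/2 = 0.001765 mol.
[diluted H2SO4] = 0.001765 / 0.01358 = 0.1300 M.
Dilution factor = 250.0/13.16 = 19.00, so [stock] = 0.1300 x 19.00 = 2.47 M.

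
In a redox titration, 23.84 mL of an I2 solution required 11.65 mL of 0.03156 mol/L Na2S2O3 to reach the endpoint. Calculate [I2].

0.00771 M

n(Na2S2O3) = 0.03156 x 0.01165 = 0.0003677 mol.
From the balanced equation, 2 mol Na2S2O3 reacts with 1 mol I2, so n(I2) = 0.0003677 x 1/2 = 0.0001838 mol.
[I2] = 0.0001838 / 0.02384 L = 0.00771 M.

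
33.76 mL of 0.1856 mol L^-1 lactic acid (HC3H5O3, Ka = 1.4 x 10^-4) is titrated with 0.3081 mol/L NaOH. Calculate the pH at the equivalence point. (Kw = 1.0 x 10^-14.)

8.46

n(HC3H5O3) = 0.1856 x 0.03376 = 0.006266 mol; V(NaOH) at equivalence = 0.006266/0.3081 = 0.02034 L.
At equivalence all the acid is converted to C3H5O3-; total volume = 0.03376 + 0.02034 = 0.05410 L, so [C3H5O3-] = 0.006266/0.05410 = 0.1158 M.
Kb = Kw/Ka = 1.0e-14 / 1.4 x 10^-4 = 7.14e-11.
[OH^-] = sqrt(Kb x [C3H5O3-]) = sqrt(7.14e-11 x 0.1158) = 2.88e-6 M.
pOH = 5.54, so pH = 14.00 - 5.54 = 8.46.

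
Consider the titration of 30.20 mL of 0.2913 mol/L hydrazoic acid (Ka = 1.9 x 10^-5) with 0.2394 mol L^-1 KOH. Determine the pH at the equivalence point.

n(HN3) = 0.2913 x 0.03020 = 0.008797 mol; V(KOH) at equivalence = 0.008797/0.2394 = 0.03675 L.
At equivalence all the acid is converted to N3-; total volume = 0.03020 + 0.03675 = 0.06695 L, so [N3-] = 0.008797/0.06695 = 0.1314 M.
Kb = Kw/Ka = 1.0e-14 / 1.9 x 10^-5 = 5.26e-10.
[OH^-] = sqrt(Kb x [N3-]) = sqrt(5.26e-10 x 0.1314) = 8.32e-6 M.
pOH = 5.08, so pH = 14.00 - 5.08 = 8.92.

8.92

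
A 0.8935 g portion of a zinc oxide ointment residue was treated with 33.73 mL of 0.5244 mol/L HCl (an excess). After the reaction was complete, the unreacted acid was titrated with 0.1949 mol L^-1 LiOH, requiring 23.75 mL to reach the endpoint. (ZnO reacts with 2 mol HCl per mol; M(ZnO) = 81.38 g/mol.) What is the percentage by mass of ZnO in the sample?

Total n(HCl) added = 0.5244 x 0.03373 = 0.01769 mol.
n(LiOH) used = 0.1949 x 0.02375 = 0.004629 mol, which equals the excess n(HCl).
So n(HCl) consumed by the sample = 0.01769 - 0.004629 = 0.01306 mol.
n(ZnO) = 0.01306 / 2 = 0.006530 mol.
mass ZnO = 0.006530 x 81.38 = 0.5314 g, so %ZnO = 0.5314/0.8935 x 100 = 59.5%.

59.5%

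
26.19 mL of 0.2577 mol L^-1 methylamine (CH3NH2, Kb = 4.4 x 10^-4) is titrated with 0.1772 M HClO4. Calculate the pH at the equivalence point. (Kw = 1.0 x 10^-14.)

n(CH3NH2) = 0.2577 x 0.02619 = 0.006749 mol; V(HClO4) at equivalence = 0.006749/0.1772 = 0.03809 L.
At equivalence the base is fully converted to CH3NH3+; total volume = 0.06428 L, so [CH3NH3+] = 0.006749/0.06428 = 0.1050 M.
Ka(CH3NH3+) = Kw/Kb = 1.0e-14 / 4.4 x 10^-4 = 2.27e-11.
[H^+] = sqrt(Ka x [CH3NH3+]) = sqrt(2.27e-11 x 0.1050) = 1.54e-6 M.
pH = -log(1.54e-6) = 5.81.

5.81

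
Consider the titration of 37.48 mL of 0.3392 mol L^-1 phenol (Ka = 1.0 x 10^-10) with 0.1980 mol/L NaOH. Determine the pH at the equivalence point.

n(C6H5OH) = 0.3392 x 0.03748 = 0.01271 mol; V(NaOH) at equivalence = 0.01271/0.1980 = 0.06421 L.
At equivalence all the acid is converted to C6H5O-; total volume = 0.03748 + 0.06421 = 0.1017 L, so [C6H5O-] = 0.01271/0.1017 = 0.1250 M.
Kb = Kw/Ka = 1.0e-14 / 1.0 x 10^-10 = 0.000100.
[OH^-] = sqrt(Kb x [C6H5O-]) = sqrt(0.000100 x 0.1250) = 0.00354 M.
pOH = 2.45, so pH = 14.00 - 2.45 = 11.55.

11.55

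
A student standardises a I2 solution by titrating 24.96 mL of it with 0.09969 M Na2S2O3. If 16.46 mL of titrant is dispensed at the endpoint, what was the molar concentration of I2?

n(Na2S2O3) = 0.09969 x 0.01646 = 0.001641 mol.
From the balanced equation, 2 mol Na2S2O3 reacts with 1 mol I2, so n(I2) = 0.001641 x 1/2 = 0.0008204 mol.
[I2] = 0.0008204 / 0.02496 L = 0.0329 M.

0.0329 M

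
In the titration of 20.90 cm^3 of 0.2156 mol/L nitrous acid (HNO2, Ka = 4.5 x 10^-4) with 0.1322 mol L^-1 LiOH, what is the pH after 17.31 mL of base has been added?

3.36

Initial n(HNO2) = 0.2156 x 0.02090 = 0.004506 mol.
n(LiOH) added = 0.1322 x 0.01731 = 0.002288 mol, converting that many moles of HNO2 to NO2-.
Remaining n(HNO2) = 0.002218 mol; n(NO2-) = 0.002288 mol.
By Henderson-Hasselbalch, pH = pKa + log([A^-]/[HA]) = 3.35 + log(0.002288/0.002218) = 3.35 + (+0.01) = 3.36.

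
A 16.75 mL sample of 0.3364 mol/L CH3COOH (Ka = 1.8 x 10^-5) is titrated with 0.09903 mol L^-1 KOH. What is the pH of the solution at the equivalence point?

8.81

n(CH3COOH) = 0.3364 x 0.01675 = 0.005635 mol; V(KOH) at equivalence = 0.005635/0.09903 = 0.05690 L.
At equivalence all the acid is converted to CH3COO-; total volume = 0.01675 + 0.05690 = 0.07365 L, so [CH3COO-] = 0.005635/0.07365 = 0.07651 M.
Kb = Kw/Ka = 1.0e-14 / 1.8 x 10^-5 = 5.56e-10.
[OH^-] = sqrt(Kb x [CH3COO-]) = sqrt(5.56e-10 x 0.07651) = 6.52e-6 M.
pOH = 5.19, so pH = 14.00 - 5.19 = 8.81.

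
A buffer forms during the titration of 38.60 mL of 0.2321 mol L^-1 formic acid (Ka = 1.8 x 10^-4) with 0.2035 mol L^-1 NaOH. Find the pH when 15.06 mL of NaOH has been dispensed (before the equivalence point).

3.46

Initial n(HCOOH) = 0.2321 x 0.03860 = 0.008959 mol.
n(NaOH) added = 0.2035 x 0.01506 = 0.003065 mol, converting that many moles of HCOOH to HCOO-.
Remaining n(HCOOH) = 0.005894 mol; n(HCOO-) = 0.003065 mol.
By Henderson-Hasselbalch, pH = pKa + log([A^-]/[HA]) = 3.74 + log(0.003065/0.005894) = 3.74 + (-0.28) = 3.46.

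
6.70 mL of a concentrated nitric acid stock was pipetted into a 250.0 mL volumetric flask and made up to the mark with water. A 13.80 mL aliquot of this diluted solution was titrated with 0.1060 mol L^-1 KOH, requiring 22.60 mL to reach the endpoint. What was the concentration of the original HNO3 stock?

6.48 M

n(KOH) = 0.1060 x 0.02260 = 0.002396 mol.
n(HNO3) in the aliquot = 0.002396 mol.
[diluted HNO3] = 0.002396 / 0.01380 = 0.1736 M.
Dilution factor = 250.0/6.700 = 37.31, so [stock] = 0.1736 x 37.31 = 6.48 M.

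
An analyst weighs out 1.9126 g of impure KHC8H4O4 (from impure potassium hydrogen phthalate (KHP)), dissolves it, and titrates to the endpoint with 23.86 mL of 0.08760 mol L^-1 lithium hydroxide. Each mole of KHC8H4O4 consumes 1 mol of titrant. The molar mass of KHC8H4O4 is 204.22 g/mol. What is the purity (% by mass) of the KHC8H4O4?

n(LiOH) = 0.08760 x 0.02386 = 0.002090 mol.
n(KHC8H4O4) = 0.002090 / 1 = 0.002090 mol.
mass of KHC8H4O4 = 0.002090 x 204.22 = 0.4268 g.
% purity = 0.4268 / 1.9126 x 100 = 22.3%.

22.3%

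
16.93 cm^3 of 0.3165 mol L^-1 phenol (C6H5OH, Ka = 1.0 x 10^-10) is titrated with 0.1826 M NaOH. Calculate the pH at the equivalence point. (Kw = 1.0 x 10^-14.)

11.53

n(C6H5OH) = 0.3165 x 0.01693 = 0.005358 mol; V(NaOH) at equivalence = 0.005358/0.1826 = 0.02934 L.
At equivalence all the acid is converted to C6H5O-; total volume = 0.01693 + 0.02934 = 0.04627 L, so [C6H5O-] = 0.005358/0.04627 = 0.1158 M.
Kb = Kw/Ka = 1.0e-14 / 1.0 x 10^-10 = 0.000100.
[OH^-] = sqrt(Kb x [C6H5O-]) = sqrt(0.000100 x 0.1158) = 0.00340 M.
pOH = 2.47, so pH = 14.00 - 2.47 = 11.53.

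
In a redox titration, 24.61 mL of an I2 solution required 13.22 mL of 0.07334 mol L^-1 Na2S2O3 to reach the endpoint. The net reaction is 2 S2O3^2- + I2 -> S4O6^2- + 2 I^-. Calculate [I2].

n(Na2S2O3) = 0.07334 x 0.01322 = 0.0009696 mol.
From the balanced equation, 2 mol Na2S2O3 reacts with 1 mol I2, so n(I2) = 0.0009696 x 1/2 = 0.0004848 mol.
[I2] = 0.0004848 / 0.02461 L = 0.0197 M.

0.0197 M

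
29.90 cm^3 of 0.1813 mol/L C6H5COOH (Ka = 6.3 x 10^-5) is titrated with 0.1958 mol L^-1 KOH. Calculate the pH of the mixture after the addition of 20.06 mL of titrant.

Initial n(C6H5COOH) = 0.1813 x 0.02990 = 0.005421 mol.
n(KOH) added = 0.1958 x 0.02006 = 0.003928 mol, converting that many moles of C6H5COOH to C6H5COO-.
Remaining n(C6H5COOH) = 0.001493 mol; n(C6H5COO-) = 0.003928 mol.
By Henderson-Hasselbalch, pH = pKa + log([A^-]/[HA]) = 4.20 + log(0.003928/0.001493) = 4.20 + (+0.42) = 4.62.

4.62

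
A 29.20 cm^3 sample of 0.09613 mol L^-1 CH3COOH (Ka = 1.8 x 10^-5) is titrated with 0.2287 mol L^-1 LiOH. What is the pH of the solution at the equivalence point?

8.79

n(CH3COOH) = 0.09613 x 0.02920 = 0.002807 mol; V(LiOH) at equivalence = 0.002807/0.2287 = 0.01227 L.
At equivalence all the acid is converted to CH3COO-; total volume = 0.02920 + 0.01227 = 0.04147 L, so [CH3COO-] = 0.002807/0.04147 = 0.06768 M.
Kb = Kw/Ka = 1.0e-14 / 1.8 x 10^-5 = 5.56e-10.
[OH^-] = sqrt(Kb x [CH3COO-]) = sqrt(5.56e-10 x 0.06768) = 6.13e-6 M.
pOH = 5.21, so pH = 14.00 - 5.21 = 8.79.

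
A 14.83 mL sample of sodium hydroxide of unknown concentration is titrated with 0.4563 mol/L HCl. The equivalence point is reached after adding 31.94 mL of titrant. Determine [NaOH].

n(HCl) delivered = 0.4563 x 0.03194 = 0.01457 mol.
For a 1:1 reaction, n(NaOH) = 0.01457 mol.
[NaOH] = 0.01457 mol / 0.01483 L = 0.983 M.

0.983 M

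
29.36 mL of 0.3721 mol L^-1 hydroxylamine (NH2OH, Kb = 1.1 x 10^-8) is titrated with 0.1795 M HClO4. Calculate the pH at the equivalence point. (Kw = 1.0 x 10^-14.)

3.48

n(NH2OH) = 0.3721 x 0.02936 = 0.01092 mol; V(HClO4) at equivalence = 0.01092/0.1795 = 0.06086 L.
At equivalence the base is fully converted to NH3OH+; total volume = 0.09022 L, so [NH3OH+] = 0.01092/0.09022 = 0.1211 M.
Ka(NH3OH+) = Kw/Kb = 1.0e-14 / 1.1 x 10^-8 = 9.09e-7.
[H^+] = sqrt(Ka x [NH3OH+]) = sqrt(9.09e-7 x 0.1211) = 0.000332 M.
pH = -log(0.000332) = 3.48.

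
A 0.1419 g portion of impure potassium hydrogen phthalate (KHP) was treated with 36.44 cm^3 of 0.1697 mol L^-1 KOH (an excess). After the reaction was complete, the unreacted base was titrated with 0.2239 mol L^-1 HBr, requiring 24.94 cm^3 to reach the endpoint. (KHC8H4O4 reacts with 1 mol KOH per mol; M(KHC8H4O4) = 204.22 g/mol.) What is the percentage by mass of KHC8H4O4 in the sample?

86.3%

Total n(KOH) added = 0.1697 x 0.03644 = 0.006184 mol.
n(HBr) used = 0.2239 x 0.02494 = 0.005584 mol, which equals the excess n(KOH).
So n(KOH) consumed by the sample = 0.006184 - 0.005584 = 0.0005998 mol.
n(KHC8H4O4) = 0.0005998 / 1 = 0.0005998 mol.
mass KHC8H4O4 = 0.0005998 x 204.22 = 0.1225 g, so %KHC8H4O4 = 0.1225/0.1419 x 100 = 86.3%.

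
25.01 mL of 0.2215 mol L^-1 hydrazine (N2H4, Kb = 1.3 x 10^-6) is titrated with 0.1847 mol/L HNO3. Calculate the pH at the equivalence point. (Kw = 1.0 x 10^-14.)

n(N2H4) = 0.2215 x 0.02501 = 0.005540 mol; V(HNO3) at equivalence = 0.005540/0.1847 = 0.02999 L.
At equivalence the base is fully converted to N2H5+; total volume = 0.05500 L, so [N2H5+] = 0.005540/0.05500 = 0.1007 M.
Ka(N2H5+) = Kw/Kb = 1.0e-14 / 1.3 x 10^-6 = 7.69e-9.
[H^+] = sqrt(Ka x [N2H5+]) = sqrt(7.69e-9 x 0.1007) = 2.78e-5 M.
pH = -log(2.78e-5) = 4.56.

4.56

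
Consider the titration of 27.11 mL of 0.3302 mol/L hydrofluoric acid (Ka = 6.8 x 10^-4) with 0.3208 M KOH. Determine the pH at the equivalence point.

n(HF) = 0.3302 x 0.02711 = 0.008952 mol; V(KOH) at equivalence = 0.008952/0.3208 = 0.02790 L.
At equivalence all the acid is converted to F-; total volume = 0.02711 + 0.02790 = 0.05501 L, so [F-] = 0.008952/0.05501 = 0.1627 M.
Kb = Kw/Ka = 1.0e-14 / 6.8 x 10^-4 = 1.47e-11.
[OH^-] = sqrt(Kb x [F-]) = sqrt(1.47e-11 x 0.1627) = 1.55e-6 M.
pOH = 5.81, so pH = 14.00 - 5.81 = 8.19.

8.19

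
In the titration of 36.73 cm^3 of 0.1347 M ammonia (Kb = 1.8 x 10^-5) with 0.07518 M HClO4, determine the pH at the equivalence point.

n(NH3) = 0.1347 x 0.03673 = 0.004948 mol; V(HClO4) at equivalence = 0.004948/0.07518 = 0.06581 L.
At equivalence the base is fully converted to NH4+; total volume = 0.1025 L, so [NH4+] = 0.004948/0.1025 = 0.04825 M.
Ka(NH4+) = Kw/Kb = 1.0e-14 / 1.8 x 10^-5 = 5.56e-10.
[H^+] = sqrt(Ka x [NH4+]) = sqrt(5.56e-10 x 0.04825) = 5.18e-6 M.
pH = -log(5.18e-6) = 5.29.

5.29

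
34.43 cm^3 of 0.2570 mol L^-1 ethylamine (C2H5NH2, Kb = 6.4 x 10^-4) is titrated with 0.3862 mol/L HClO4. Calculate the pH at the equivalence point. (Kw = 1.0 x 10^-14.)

n(C2H5NH2) = 0.2570 x 0.03443 = 0.008849 mol; V(HClO4) at equivalence = 0.008849/0.3862 = 0.02291 L.
At equivalence the base is fully converted to C2H5NH3+; total volume = 0.05734 L, so [C2H5NH3+] = 0.008849/0.05734 = 0.1543 M.
Ka(C2H5NH3+) = Kw/Kb = 1.0e-14 / 6.4 x 10^-4 = 1.56e-11.
[H^+] = sqrt(Ka x [C2H5NH3+]) = sqrt(1.56e-11 x 0.1543) = 1.55e-6 M.
pH = -log(1.55e-6) = 5.81.

5.81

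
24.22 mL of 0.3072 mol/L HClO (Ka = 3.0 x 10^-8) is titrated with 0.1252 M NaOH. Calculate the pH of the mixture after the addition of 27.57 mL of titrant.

7.46

Initial n(HClO) = 0.3072 x 0.02422 = 0.007440 mol.
n(NaOH) added = 0.1252 x 0.02757 = 0.003452 mol, converting that many moles of HClO to ClO-.
Remaining n(HClO) = 0.003989 mol; n(ClO-) = 0.003452 mol.
By Henderson-Hasselbalch, pH = pKa + log([A^-]/[HA]) = 7.52 + log(0.003452/0.003989) = 7.52 + (-0.06) = 7.46.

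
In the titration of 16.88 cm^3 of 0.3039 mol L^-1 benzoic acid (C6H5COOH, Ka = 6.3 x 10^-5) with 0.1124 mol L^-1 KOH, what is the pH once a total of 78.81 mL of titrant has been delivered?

12.59

n(acid) = 0.3039 x 0.01688 = 0.005130 mol; n(KOH) added = 0.1124 x 0.07881 = 0.008858 mol.
Base is in excess by 0.008858 - 0.005130 = 0.003728 mol in a total volume of 0.09569 L.
[OH^-] = 0.003728/0.09569 = 0.03896 M, so pOH = 1.41 and pH = 14.00 - 1.41 = 12.59.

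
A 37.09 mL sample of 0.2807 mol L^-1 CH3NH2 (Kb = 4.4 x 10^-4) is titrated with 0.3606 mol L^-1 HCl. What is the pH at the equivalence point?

5.72

n(CH3NH2) = 0.2807 x 0.03709 = 0.01041 mol; V(HCl) at equivalence = 0.01041/0.3606 = 0.02887 L.
At equivalence the base is fully converted to CH3NH3+; total volume = 0.06596 L, so [CH3NH3+] = 0.01041/0.06596 = 0.1578 M.
Ka(CH3NH3+) = Kw/Kb = 1.0e-14 / 4.4 x 10^-4 = 2.27e-11.
[H^+] = sqrt(Ka x [CH3NH3+]) = sqrt(2.27e-11 x 0.1578) = 1.89e-6 M.
pH = -log(1.89e-6) = 5.72.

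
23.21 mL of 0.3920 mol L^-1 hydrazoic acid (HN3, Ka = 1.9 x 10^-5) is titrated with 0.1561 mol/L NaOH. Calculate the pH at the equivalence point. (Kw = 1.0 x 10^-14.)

n(HN3) = 0.3920 x 0.02321 = 0.009098 mol; V(NaOH) at equivalence = 0.009098/0.1561 = 0.05829 L.
At equivalence all the acid is converted to N3-; total volume = 0.02321 + 0.05829 = 0.08150 L, so [N3-] = 0.009098/0.08150 = 0.1116 M.
Kb = Kw/Ka = 1.0e-14 / 1.9 x 10^-5 = 5.26e-10.
[OH^-] = sqrt(Kb x [N3-]) = sqrt(5.26e-10 x 0.1116) = 7.67e-6 M.
pOH = 5.12, so pH = 14.00 - 5.12 = 8.88.

8.88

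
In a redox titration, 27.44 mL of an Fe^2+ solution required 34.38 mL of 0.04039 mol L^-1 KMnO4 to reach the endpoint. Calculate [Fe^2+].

0.253 M

n(KMnO4) = 0.04039 x 0.03438 = 0.001389 mol.
From the balanced equation, 1 mol KMnO4 reacts with 5 mol Fe^2+, so n(Fe^2+) = 0.001389 x 5/1 = 0.006943 mol.
[Fe^2+] = 0.006943 / 0.02744 L = 0.253 M.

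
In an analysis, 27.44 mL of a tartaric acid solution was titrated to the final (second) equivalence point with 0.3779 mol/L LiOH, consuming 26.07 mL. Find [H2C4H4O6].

0.180 M

n(LiOH) = 0.3779 x 0.02607 = 0.009852 mol.
At the final (second) equivalence point, 2 mol OH^- react per mol H2C4H4O6, so n(H2C4H4O6) = 0.009852 / 2 = 0.004926 mol.
[H2C4H4O6] = 0.004926 / 0.02744 L = 0.180 M.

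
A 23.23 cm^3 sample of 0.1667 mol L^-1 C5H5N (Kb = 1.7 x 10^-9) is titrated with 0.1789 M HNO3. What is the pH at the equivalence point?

3.15

n(C5H5N) = 0.1667 x 0.02323 = 0.003872 mol; V(HNO3) at equivalence = 0.003872/0.1789 = 0.02165 L.
At equivalence the base is fully converted to C5H5NH+; total volume = 0.04488 L, so [C5H5NH+] = 0.003872/0.04488 = 0.08629 M.
Ka(C5H5NH+) = Kw/Kb = 1.0e-14 / 1.7 x 10^-9 = 5.88e-6.
[H^+] = sqrt(Ka x [C5H5NH+]) = sqrt(5.88e-6 x 0.08629) = 0.000712 M.
pH = -log(0.000712) = 3.15.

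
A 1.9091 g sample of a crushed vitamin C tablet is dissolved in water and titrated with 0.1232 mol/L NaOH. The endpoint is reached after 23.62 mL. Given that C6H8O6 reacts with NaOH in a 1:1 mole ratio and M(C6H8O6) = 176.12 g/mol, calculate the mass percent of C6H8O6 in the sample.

26.8%

n(NaOH) = 0.1232 x 0.02362 = 0.002910 mol.
n(C6H8O6) = 0.002910 / 1 = 0.002910 mol.
mass of C6H8O6 = 0.002910 x 176.12 = 0.5125 g.
% purity = 0.5125 / 1.9091 x 100 = 26.8%.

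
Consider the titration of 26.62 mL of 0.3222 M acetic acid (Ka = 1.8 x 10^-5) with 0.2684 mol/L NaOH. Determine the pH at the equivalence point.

8.96

n(CH3COOH) = 0.3222 x 0.02662 = 0.008577 mol; V(NaOH) at equivalence = 0.008577/0.2684 = 0.03196 L.
At equivalence all the acid is converted to CH3COO-; total volume = 0.02662 + 0.03196 = 0.05858 L, so [CH3COO-] = 0.008577/0.05858 = 0.1464 M.
Kb = Kw/Ka = 1.0e-14 / 1.8 x 10^-5 = 5.56e-10.
[OH^-] = sqrt(Kb x [CH3COO-]) = sqrt(5.56e-10 x 0.1464) = 9.02e-6 M.
pOH = 5.04, so pH = 14.00 - 5.04 = 8.96.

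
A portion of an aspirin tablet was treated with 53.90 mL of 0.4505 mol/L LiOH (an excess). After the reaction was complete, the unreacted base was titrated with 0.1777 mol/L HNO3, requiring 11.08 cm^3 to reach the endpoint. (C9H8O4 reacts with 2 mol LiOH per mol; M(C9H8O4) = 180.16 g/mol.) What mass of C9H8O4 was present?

2.01 g

Total n(LiOH) added = 0.4505 x 0.05390 = 0.02428 mol.
n(HNO3) used = 0.1777 x 0.01108 = 0.001969 mol, which equals the excess n(LiOH).
So n(LiOH) consumed by the sample = 0.02428 - 0.001969 = 0.02231 mol.
n(C9H8O4) = 0.02231 / 2 = 0.01116 mol.
mass = 0.01116 mol x 180.16 g/mol = 2.01 g.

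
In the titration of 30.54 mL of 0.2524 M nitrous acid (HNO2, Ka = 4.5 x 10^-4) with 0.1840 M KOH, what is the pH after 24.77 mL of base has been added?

3.51

Initial n(HNO2) = 0.2524 x 0.03054 = 0.007708 mol.
n(KOH) added = 0.1840 x 0.02477 = 0.004558 mol, converting that many moles of HNO2 to NO2-.
Remaining n(HNO2) = 0.003151 mol; n(NO2-) = 0.004558 mol.
By Henderson-Hasselbalch, pH = pKa + log([A^-]/[HA]) = 3.35 + log(0.004558/0.003151) = 3.35 + (+0.16) = 3.51.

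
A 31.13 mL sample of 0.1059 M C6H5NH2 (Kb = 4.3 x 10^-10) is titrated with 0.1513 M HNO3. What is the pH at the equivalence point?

2.92

n(C6H5NH2) = 0.1059 x 0.03113 = 0.003297 mol; V(HNO3) at equivalence = 0.003297/0.1513 = 0.02179 L.
At equivalence the base is fully converted to C6H5NH3+; total volume = 0.05292 L, so [C6H5NH3+] = 0.003297/0.05292 = 0.06230 M.
Ka(C6H5NH3+) = Kw/Kb = 1.0e-14 / 4.3 x 10^-10 = 2.33e-5.
[H^+] = sqrt(Ka x [C6H5NH3+]) = sqrt(2.33e-5 x 0.06230) = 0.00120 M.
pH = -log(0.00120) = 2.92.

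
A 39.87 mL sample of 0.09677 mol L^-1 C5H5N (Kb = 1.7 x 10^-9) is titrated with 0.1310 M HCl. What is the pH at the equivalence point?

3.24

n(C5H5N) = 0.09677 x 0.03987 = 0.003858 mol; V(HCl) at equivalence = 0.003858/0.1310 = 0.02945 L.
At equivalence the base is fully converted to C5H5NH+; total volume = 0.06932 L, so [C5H5NH+] = 0.003858/0.06932 = 0.05566 M.
Ka(C5H5NH+) = Kw/Kb = 1.0e-14 / 1.7 x 10^-9 = 5.88e-6.
[H^+] = sqrt(Ka x [C5H5NH+]) = sqrt(5.88e-6 x 0.05566) = 0.000572 M.
pH = -log(0.000572) = 3.24.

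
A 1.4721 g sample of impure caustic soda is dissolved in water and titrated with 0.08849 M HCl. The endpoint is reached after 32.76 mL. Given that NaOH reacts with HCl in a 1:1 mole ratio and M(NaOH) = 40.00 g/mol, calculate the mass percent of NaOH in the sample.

n(HCl) = 0.08849 x 0.03276 = 0.002899 mol.
n(NaOH) = 0.002899 / 1 = 0.002899 mol.
mass of NaOH = 0.002899 x 40.00 = 0.1160 g.
% purity = 0.1160 / 1.4721 x 100 = 7.88%.

7.88%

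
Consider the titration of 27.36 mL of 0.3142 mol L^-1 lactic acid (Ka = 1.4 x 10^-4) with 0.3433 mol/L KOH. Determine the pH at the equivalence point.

n(HC3H5O3) = 0.3142 x 0.02736 = 0.008597 mol; V(KOH) at equivalence = 0.008597/0.3433 = 0.02504 L.
At equivalence all the acid is converted to C3H5O3-; total volume = 0.02736 + 0.02504 = 0.05240 L, so [C3H5O3-] = 0.008597/0.05240 = 0.1641 M.
Kb = Kw/Ka = 1.0e-14 / 1.4 x 10^-4 = 7.14e-11.
[OH^-] = sqrt(Kb x [C3H5O3-]) = sqrt(7.14e-11 x 0.1641) = 3.42e-6 M.
pOH = 5.47, so pH = 14.00 - 5.47 = 8.53.

8.53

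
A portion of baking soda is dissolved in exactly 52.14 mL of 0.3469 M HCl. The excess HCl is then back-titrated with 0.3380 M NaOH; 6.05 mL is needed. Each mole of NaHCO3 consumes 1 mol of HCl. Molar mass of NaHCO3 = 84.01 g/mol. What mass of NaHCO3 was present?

1.35 g

Total n(HCl) added = 0.3469 x 0.05214 = 0.01809 mol.
n(NaOH) used = 0.3380 x 0.006050 = 0.002045 mol, which equals the excess n(HCl).
So n(HCl) consumed by the sample = 0.01809 - 0.002045 = 0.01604 mol.
n(NaHCO3) = 0.01604 / 1 = 0.01604 mol.
mass = 0.01604 mol x 84.01 g/mol = 1.35 g.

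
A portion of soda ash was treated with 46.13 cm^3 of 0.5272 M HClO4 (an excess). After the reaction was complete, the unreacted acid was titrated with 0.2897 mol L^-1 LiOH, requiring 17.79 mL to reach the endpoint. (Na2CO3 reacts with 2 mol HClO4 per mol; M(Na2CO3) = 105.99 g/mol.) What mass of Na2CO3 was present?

1.02 g

Total n(HClO4) added = 0.5272 x 0.04613 = 0.02432 mol.
n(LiOH) used = 0.2897 x 0.01779 = 0.005154 mol, which equals the excess n(HClO4).
So n(HClO4) consumed by the sample = 0.02432 - 0.005154 = 0.01917 mol.
n(Na2CO3) = 0.01917 / 2 = 0.009583 mol.
mass = 0.009583 mol x 105.99 g/mol = 1.02 g.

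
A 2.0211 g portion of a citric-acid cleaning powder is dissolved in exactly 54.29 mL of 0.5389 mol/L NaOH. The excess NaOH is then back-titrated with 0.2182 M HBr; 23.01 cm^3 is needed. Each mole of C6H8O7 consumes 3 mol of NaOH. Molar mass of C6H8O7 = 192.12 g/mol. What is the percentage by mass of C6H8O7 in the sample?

Total n(NaOH) added = 0.5389 x 0.05429 = 0.02926 mol.
n(HBr) used = 0.2182 x 0.02301 = 0.005021 mol, which equals the excess n(NaOH).
So n(NaOH) consumed by the sample = 0.02926 - 0.005021 = 0.02424 mol.
n(C6H8O7) = 0.02424 / 3 = 0.008079 mol.
mass C6H8O7 = 0.008079 x 192.12 = 1.552 g, so %C6H8O7 = 1.552/2.0211 x 100 = 76.8%.

76.8%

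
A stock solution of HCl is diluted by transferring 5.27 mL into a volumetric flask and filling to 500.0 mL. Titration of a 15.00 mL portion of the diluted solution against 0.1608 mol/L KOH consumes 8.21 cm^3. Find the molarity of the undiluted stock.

8.35 M

n(KOH) = 0.1608 x 0.008210 = 0.001320 mol.
n(HCl) in the aliquot = 0.001320 mol.
[diluted HCl] = 0.001320 / 0.01500 = 0.08801 M.
Dilution factor = 500.0/5.270 = 94.88, so [stock] = 0.08801 x 94.88 = 8.35 M.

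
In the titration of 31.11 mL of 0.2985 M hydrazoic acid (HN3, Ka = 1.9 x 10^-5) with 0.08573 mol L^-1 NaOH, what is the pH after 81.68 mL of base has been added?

Initial n(HN3) = 0.2985 x 0.03111 = 0.009286 mol.
n(NaOH) added = 0.08573 x 0.08168 = 0.007002 mol, converting that many moles of HN3 to N3-.
Remaining n(HN3) = 0.002284 mol; n(N3-) = 0.007002 mol.
By Henderson-Hasselbalch, pH = pKa + log([A^-]/[HA]) = 4.72 + log(0.007002/0.002284) = 4.72 + (+0.49) = 5.21.

5.21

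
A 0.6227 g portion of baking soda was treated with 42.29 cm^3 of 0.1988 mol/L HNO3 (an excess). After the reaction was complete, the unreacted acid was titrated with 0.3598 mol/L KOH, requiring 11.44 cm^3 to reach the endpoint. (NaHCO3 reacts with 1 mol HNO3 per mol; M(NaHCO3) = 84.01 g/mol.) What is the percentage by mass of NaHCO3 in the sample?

Total n(HNO3) added = 0.1988 x 0.04229 = 0.008407 mol.
n(KOH) used = 0.3598 x 0.01144 = 0.004116 mol, which equals the excess n(HNO3).
So n(HNO3) consumed by the sample = 0.008407 - 0.004116 = 0.004291 mol.
n(NaHCO3) = 0.004291 / 1 = 0.004291 mol.
mass NaHCO3 = 0.004291 x 84.01 = 0.3605 g, so %NaHCO3 = 0.3605/0.6227 x 100 = 57.9%.

57.9%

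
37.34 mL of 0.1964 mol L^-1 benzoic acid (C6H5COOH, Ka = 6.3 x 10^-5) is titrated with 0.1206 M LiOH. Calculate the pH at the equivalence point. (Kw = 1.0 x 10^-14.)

8.54

n(C6H5COOH) = 0.1964 x 0.03734 = 0.007334 mol; V(LiOH) at equivalence = 0.007334/0.1206 = 0.06081 L.
At equivalence all the acid is converted to C6H5COO-; total volume = 0.03734 + 0.06081 = 0.09815 L, so [C6H5COO-] = 0.007334/0.09815 = 0.07472 M.
Kb = Kw/Ka = 1.0e-14 / 6.3 x 10^-5 = 1.59e-10.
[OH^-] = sqrt(Kb x [C6H5COO-]) = sqrt(1.59e-10 x 0.07472) = 3.44e-6 M.
pOH = 5.46, so pH = 14.00 - 5.46 = 8.54.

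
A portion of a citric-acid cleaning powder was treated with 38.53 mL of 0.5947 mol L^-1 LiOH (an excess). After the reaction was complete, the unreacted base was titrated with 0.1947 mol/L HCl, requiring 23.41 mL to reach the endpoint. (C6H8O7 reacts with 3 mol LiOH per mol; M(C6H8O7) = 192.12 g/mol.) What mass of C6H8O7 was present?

Total n(LiOH) added = 0.5947 x 0.03853 = 0.02291 mol.
n(HCl) used = 0.1947 x 0.02341 = 0.004558 mol, which equals the excess n(LiOH).
So n(LiOH) consumed by the sample = 0.02291 - 0.004558 = 0.01836 mol.
n(C6H8O7) = 0.01836 / 3 = 0.006119 mol.
mass = 0.006119 mol x 192.12 g/mol = 1.18 g.

1.18 g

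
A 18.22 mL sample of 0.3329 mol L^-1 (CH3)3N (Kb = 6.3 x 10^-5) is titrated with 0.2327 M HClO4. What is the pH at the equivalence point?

5.33

n((CH3)3N) = 0.3329 x 0.01822 = 0.006065 mol; V(HClO4) at equivalence = 0.006065/0.2327 = 0.02607 L.
At equivalence the base is fully converted to (CH3)3NH+; total volume = 0.04429 L, so [(CH3)3NH+] = 0.006065/0.04429 = 0.1370 M.
Ka((CH3)3NH+) = Kw/Kb = 1.0e-14 / 6.3 x 10^-5 = 1.59e-10.
[H^+] = sqrt(Ka x [(CH3)3NH+]) = sqrt(1.59e-10 x 0.1370) = 4.66e-6 M.
pH = -log(4.66e-6) = 5.33.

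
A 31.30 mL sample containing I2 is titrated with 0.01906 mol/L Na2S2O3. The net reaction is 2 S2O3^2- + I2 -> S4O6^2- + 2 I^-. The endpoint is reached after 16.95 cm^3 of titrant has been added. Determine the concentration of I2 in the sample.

n(Na2S2O3) = 0.01906 x 0.01695 = 0.0003231 mol.
From the balanced equation, 2 mol Na2S2O3 reacts with 1 mol I2, so n(I2) = 0.0003231 x 1/2 = 0.0001615 mol.
[I2] = 0.0001615 / 0.03130 L = 0.00516 M.

0.00516 M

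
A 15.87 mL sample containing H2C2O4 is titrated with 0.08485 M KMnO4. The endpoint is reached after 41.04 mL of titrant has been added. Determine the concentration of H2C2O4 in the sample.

n(KMnO4) = 0.08485 x 0.04104 = 0.003482 mol.
From the balanced equation, 2 mol KMnO4 reacts with 5 mol H2C2O4, so n(H2C2O4) = 0.003482 x 5/2 = 0.008706 mol.
[H2C2O4] = 0.008706 / 0.01587 L = 0.549 M.

0.549 M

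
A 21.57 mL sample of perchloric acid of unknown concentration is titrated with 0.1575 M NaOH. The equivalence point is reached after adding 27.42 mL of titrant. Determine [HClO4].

0.200 M

n(NaOH) delivered = 0.1575 x 0.02742 = 0.004319 mol.
For a 1:1 reaction, n(HClO4) = 0.004319 mol.
[HClO4] = 0.004319 mol / 0.02157 L = 0.200 M.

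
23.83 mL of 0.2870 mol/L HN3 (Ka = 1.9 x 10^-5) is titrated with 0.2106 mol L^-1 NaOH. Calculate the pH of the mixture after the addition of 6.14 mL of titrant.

4.09

Initial n(HN3) = 0.2870 x 0.02383 = 0.006839 mol.
n(NaOH) added = 0.2106 x 0.006140 = 0.001293 mol, converting that many moles of HN3 to N3-.
Remaining n(HN3) = 0.005546 mol; n(N3-) = 0.001293 mol.
By Henderson-Hasselbalch, pH = pKa + log([A^-]/[HA]) = 4.72 + log(0.001293/0.005546) = 4.72 + (-0.63) = 4.09.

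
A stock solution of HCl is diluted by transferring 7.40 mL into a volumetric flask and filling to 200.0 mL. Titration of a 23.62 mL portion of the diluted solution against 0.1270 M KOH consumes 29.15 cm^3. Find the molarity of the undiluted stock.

4.24 M

n(KOH) = 0.1270 x 0.02915 = 0.003702 mol.
n(HCl) in the aliquot = 0.003702 mol.
[diluted HCl] = 0.003702 / 0.02362 = 0.1567 M.
Dilution factor = 200.0/7.400 = 27.03, so [stock] = 0.1567 x 27.03 = 4.24 M.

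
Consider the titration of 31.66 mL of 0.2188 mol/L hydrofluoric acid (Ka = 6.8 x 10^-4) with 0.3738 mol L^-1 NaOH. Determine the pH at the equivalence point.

n(HF) = 0.2188 x 0.03166 = 0.006927 mol; V(NaOH) at equivalence = 0.006927/0.3738 = 0.01853 L.
At equivalence all the acid is converted to F-; total volume = 0.03166 + 0.01853 = 0.05019 L, so [F-] = 0.006927/0.05019 = 0.1380 M.
Kb = Kw/Ka = 1.0e-14 / 6.8 x 10^-4 = 1.47e-11.
[OH^-] = sqrt(Kb x [F-]) = sqrt(1.47e-11 x 0.1380) = 1.42e-6 M.
pOH = 5.85, so pH = 14.00 - 5.85 = 8.15.

8.15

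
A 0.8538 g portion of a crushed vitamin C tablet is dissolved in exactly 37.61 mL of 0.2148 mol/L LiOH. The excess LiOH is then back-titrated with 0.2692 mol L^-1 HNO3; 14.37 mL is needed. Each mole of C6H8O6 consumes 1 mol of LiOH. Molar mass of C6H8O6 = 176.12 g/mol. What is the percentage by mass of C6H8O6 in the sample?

Total n(LiOH) added = 0.2148 x 0.03761 = 0.008079 mol.
n(HNO3) used = 0.2692 x 0.01437 = 0.003868 mol, which equals the excess n(LiOH).
So n(LiOH) consumed by the sample = 0.008079 - 0.003868 = 0.004210 mol.
n(C6H8O6) = 0.004210 / 1 = 0.004210 mol.
mass C6H8O6 = 0.004210 x 176.12 = 0.7415 g, so %C6H8O6 = 0.7415/0.8538 x 100 = 86.8%.

86.8%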